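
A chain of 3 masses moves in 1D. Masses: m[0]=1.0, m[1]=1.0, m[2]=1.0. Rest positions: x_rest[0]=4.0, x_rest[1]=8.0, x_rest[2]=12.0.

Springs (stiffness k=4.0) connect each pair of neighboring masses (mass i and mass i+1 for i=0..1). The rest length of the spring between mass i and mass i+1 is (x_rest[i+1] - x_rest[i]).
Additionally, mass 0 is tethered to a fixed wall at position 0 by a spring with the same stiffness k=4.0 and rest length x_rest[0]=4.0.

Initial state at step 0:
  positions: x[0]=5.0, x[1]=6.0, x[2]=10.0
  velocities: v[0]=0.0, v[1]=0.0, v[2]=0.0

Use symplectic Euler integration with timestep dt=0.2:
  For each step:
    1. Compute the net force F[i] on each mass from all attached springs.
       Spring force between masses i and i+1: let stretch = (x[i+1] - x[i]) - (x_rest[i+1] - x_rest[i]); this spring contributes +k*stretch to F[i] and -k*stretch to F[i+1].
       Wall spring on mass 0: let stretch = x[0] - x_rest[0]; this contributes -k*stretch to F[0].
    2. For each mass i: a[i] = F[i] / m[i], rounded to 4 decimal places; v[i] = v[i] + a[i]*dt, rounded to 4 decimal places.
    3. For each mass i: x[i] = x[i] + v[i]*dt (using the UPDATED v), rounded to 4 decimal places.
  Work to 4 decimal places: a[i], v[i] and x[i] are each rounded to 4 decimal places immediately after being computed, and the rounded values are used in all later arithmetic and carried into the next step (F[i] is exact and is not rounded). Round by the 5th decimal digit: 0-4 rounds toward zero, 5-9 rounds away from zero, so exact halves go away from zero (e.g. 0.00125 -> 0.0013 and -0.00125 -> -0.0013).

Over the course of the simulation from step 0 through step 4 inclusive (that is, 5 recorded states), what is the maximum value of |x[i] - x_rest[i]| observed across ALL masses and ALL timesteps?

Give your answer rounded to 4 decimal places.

Answer: 2.0293

Derivation:
Step 0: x=[5.0000 6.0000 10.0000] v=[0.0000 0.0000 0.0000]
Step 1: x=[4.3600 6.4800 10.0000] v=[-3.2000 2.4000 0.0000]
Step 2: x=[3.3616 7.1840 10.0768] v=[-4.9920 3.5200 0.3840]
Step 3: x=[2.4369 7.7393 10.3308] v=[-4.6234 2.7763 1.2698]
Step 4: x=[1.9707 7.8608 10.8101] v=[-2.3310 0.6076 2.3966]
Max displacement = 2.0293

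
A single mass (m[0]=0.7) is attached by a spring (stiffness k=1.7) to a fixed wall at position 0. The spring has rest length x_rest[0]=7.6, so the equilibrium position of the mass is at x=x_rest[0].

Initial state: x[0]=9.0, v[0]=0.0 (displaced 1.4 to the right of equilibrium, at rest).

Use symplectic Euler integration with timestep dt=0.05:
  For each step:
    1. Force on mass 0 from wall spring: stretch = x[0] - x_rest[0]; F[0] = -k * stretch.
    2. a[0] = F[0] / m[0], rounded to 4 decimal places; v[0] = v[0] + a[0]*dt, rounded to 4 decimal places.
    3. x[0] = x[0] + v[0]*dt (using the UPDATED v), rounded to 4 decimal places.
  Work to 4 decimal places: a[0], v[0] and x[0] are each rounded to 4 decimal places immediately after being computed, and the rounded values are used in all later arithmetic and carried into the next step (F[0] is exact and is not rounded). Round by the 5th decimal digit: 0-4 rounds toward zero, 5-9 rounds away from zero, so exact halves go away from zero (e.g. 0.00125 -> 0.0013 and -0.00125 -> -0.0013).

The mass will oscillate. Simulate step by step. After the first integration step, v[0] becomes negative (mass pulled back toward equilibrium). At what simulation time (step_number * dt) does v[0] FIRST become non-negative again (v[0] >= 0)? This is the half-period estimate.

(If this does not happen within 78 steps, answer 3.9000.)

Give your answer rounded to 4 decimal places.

Step 0: x=[9.0000] v=[0.0000]
Step 1: x=[8.9915] v=[-0.1700]
Step 2: x=[8.9746] v=[-0.3390]
Step 3: x=[8.9493] v=[-0.5059]
Step 4: x=[8.9158] v=[-0.6697]
Step 5: x=[8.8743] v=[-0.8295]
Step 6: x=[8.8251] v=[-0.9842]
Step 7: x=[8.7685] v=[-1.1330]
Step 8: x=[8.7048] v=[-1.2749]
Step 9: x=[8.6343] v=[-1.4091]
Step 10: x=[8.5576] v=[-1.5347]
Step 11: x=[8.4751] v=[-1.6510]
Step 12: x=[8.3872] v=[-1.7573]
Step 13: x=[8.2946] v=[-1.8529]
Step 14: x=[8.1977] v=[-1.9372]
Step 15: x=[8.0972] v=[-2.0098]
Step 16: x=[7.9937] v=[-2.0702]
Step 17: x=[7.8878] v=[-2.1180]
Step 18: x=[7.7802] v=[-2.1529]
Step 19: x=[7.6715] v=[-2.1748]
Step 20: x=[7.5623] v=[-2.1835]
Step 21: x=[7.4534] v=[-2.1789]
Step 22: x=[7.3453] v=[-2.1611]
Step 23: x=[7.2388] v=[-2.1302]
Step 24: x=[7.1345] v=[-2.0863]
Step 25: x=[7.0330] v=[-2.0298]
Step 26: x=[6.9350] v=[-1.9610]
Step 27: x=[6.8410] v=[-1.8803]
Step 28: x=[6.7516] v=[-1.7881]
Step 29: x=[6.6673] v=[-1.6851]
Step 30: x=[6.5887] v=[-1.5718]
Step 31: x=[6.5163] v=[-1.4490]
Step 32: x=[6.4504] v=[-1.3174]
Step 33: x=[6.3915] v=[-1.1778]
Step 34: x=[6.3399] v=[-1.0311]
Step 35: x=[6.2960] v=[-0.8781]
Step 36: x=[6.2600] v=[-0.7198]
Step 37: x=[6.2321] v=[-0.5571]
Step 38: x=[6.2126] v=[-0.3910]
Step 39: x=[6.2015] v=[-0.2225]
Step 40: x=[6.1989] v=[-0.0527]
Step 41: x=[6.2048] v=[0.1174]
First v>=0 after going negative at step 41, time=2.0500

Answer: 2.0500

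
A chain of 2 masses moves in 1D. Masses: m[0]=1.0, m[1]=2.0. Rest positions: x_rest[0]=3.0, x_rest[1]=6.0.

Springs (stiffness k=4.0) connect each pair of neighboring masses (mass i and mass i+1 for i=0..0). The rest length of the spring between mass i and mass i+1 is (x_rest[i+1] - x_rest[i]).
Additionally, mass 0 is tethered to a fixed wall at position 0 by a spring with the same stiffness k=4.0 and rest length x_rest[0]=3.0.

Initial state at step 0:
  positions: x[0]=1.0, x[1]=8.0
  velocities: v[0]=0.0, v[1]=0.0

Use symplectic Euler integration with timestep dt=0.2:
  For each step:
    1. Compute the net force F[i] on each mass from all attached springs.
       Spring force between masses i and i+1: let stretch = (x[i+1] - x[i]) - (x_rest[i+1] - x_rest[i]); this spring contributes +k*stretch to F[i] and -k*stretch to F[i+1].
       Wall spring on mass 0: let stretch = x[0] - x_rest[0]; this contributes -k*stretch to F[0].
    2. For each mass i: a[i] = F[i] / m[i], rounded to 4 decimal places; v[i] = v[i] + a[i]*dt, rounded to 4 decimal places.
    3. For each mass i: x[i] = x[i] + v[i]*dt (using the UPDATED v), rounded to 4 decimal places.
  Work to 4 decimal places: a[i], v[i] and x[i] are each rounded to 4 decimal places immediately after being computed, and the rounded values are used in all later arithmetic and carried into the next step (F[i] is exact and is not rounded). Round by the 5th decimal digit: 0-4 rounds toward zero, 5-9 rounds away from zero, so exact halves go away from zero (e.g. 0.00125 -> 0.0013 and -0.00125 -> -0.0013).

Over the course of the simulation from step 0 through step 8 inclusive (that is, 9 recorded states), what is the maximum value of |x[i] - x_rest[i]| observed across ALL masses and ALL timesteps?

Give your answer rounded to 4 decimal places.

Answer: 3.1129

Derivation:
Step 0: x=[1.0000 8.0000] v=[0.0000 0.0000]
Step 1: x=[1.9600 7.6800] v=[4.8000 -1.6000]
Step 2: x=[3.5216 7.1424] v=[7.8080 -2.6880]
Step 3: x=[5.0991 6.5551] v=[7.8874 -2.9363]
Step 4: x=[6.0937 6.0914] v=[4.9729 -2.3187]
Step 5: x=[6.1129 5.8678] v=[0.0961 -1.1178]
Step 6: x=[5.1148 5.9038] v=[-4.9903 0.1802]
Step 7: x=[3.4246 6.1167] v=[-8.4509 1.0646]
Step 8: x=[1.6172 6.3543] v=[-9.0369 1.1878]
Max displacement = 3.1129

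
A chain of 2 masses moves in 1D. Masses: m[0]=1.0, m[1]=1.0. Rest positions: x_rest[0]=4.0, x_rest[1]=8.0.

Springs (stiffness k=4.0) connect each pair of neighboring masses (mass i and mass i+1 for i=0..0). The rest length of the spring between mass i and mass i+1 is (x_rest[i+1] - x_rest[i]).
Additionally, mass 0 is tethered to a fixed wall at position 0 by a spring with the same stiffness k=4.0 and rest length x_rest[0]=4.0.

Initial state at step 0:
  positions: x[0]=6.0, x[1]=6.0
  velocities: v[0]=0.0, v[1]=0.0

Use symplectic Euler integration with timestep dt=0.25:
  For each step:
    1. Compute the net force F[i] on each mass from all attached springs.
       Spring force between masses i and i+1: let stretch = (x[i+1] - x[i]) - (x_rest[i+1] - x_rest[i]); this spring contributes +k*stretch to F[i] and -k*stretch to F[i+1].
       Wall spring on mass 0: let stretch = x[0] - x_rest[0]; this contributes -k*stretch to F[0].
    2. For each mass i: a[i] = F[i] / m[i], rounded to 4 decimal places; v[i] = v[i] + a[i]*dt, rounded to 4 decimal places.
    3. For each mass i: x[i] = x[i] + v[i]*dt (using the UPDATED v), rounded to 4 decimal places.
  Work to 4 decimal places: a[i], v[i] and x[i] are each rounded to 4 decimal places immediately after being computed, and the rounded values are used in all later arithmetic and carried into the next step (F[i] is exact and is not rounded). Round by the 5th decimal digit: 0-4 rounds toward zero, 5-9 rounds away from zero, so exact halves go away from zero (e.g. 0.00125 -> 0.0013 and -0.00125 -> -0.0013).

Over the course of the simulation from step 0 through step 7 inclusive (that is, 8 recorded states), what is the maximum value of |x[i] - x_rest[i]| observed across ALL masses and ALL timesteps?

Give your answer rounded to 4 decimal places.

Step 0: x=[6.0000 6.0000] v=[0.0000 0.0000]
Step 1: x=[4.5000 7.0000] v=[-6.0000 4.0000]
Step 2: x=[2.5000 8.3750] v=[-8.0000 5.5000]
Step 3: x=[1.3438 9.2813] v=[-4.6250 3.6250]
Step 4: x=[1.8360 9.2032] v=[1.9687 -0.3125]
Step 5: x=[3.7110 8.2833] v=[7.4999 -3.6797]
Step 6: x=[5.8013 7.2203] v=[8.3612 -4.2520]
Step 7: x=[6.7960 6.8026] v=[3.9789 -1.6710]
Max displacement = 2.7960

Answer: 2.7960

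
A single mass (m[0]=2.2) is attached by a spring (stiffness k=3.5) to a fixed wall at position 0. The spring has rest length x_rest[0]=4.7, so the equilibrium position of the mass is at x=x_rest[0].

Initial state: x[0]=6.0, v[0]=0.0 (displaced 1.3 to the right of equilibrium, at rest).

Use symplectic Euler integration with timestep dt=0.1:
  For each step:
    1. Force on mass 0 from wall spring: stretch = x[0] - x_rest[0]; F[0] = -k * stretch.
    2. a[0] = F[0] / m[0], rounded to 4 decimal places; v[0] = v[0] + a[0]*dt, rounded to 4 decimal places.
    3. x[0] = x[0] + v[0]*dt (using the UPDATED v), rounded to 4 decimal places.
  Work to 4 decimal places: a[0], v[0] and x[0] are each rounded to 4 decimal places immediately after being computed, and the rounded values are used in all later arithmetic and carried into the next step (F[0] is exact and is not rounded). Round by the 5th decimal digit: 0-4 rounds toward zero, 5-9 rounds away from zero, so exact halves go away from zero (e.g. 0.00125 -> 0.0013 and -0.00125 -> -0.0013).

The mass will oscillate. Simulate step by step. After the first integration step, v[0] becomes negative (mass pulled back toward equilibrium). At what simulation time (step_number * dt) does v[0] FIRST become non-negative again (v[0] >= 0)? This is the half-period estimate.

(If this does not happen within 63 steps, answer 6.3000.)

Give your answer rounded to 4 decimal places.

Answer: 2.5000

Derivation:
Step 0: x=[6.0000] v=[0.0000]
Step 1: x=[5.9793] v=[-0.2068]
Step 2: x=[5.9383] v=[-0.4103]
Step 3: x=[5.8776] v=[-0.6073]
Step 4: x=[5.7981] v=[-0.7947]
Step 5: x=[5.7012] v=[-0.9694]
Step 6: x=[5.5883] v=[-1.1287]
Step 7: x=[5.4613] v=[-1.2700]
Step 8: x=[5.3222] v=[-1.3911]
Step 9: x=[5.1732] v=[-1.4901]
Step 10: x=[5.0167] v=[-1.5654]
Step 11: x=[4.8551] v=[-1.6158]
Step 12: x=[4.6911] v=[-1.6405]
Step 13: x=[4.5272] v=[-1.6391]
Step 14: x=[4.3660] v=[-1.6116]
Step 15: x=[4.2102] v=[-1.5585]
Step 16: x=[4.0621] v=[-1.4806]
Step 17: x=[3.9242] v=[-1.3791]
Step 18: x=[3.7986] v=[-1.2557]
Step 19: x=[3.6874] v=[-1.1123]
Step 20: x=[3.5923] v=[-0.9512]
Step 21: x=[3.5148] v=[-0.7750]
Step 22: x=[3.4562] v=[-0.5865]
Step 23: x=[3.4173] v=[-0.3886]
Step 24: x=[3.3989] v=[-0.1845]
Step 25: x=[3.4012] v=[0.0225]
First v>=0 after going negative at step 25, time=2.5000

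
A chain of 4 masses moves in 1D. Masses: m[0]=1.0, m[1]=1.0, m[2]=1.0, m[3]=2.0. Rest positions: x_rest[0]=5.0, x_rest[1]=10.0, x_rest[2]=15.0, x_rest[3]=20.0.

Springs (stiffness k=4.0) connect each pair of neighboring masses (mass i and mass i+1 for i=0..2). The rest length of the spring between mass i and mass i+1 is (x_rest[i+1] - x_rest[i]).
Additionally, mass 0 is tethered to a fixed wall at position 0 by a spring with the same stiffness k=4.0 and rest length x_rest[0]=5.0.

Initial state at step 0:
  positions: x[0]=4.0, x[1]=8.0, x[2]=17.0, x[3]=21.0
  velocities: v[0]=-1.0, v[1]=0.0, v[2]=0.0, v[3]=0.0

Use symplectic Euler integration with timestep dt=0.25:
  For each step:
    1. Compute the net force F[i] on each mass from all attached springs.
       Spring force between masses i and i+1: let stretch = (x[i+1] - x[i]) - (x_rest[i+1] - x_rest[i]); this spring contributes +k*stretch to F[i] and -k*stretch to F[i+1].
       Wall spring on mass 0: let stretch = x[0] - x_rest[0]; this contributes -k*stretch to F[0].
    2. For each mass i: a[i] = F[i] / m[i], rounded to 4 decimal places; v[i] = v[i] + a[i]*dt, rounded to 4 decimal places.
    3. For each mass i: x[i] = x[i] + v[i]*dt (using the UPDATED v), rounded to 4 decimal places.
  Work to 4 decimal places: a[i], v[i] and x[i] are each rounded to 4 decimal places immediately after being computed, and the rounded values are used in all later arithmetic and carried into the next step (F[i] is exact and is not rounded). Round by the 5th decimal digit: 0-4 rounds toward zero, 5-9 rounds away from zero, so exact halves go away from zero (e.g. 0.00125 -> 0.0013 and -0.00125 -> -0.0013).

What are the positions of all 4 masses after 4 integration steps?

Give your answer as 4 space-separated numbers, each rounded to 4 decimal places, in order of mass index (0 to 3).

Step 0: x=[4.0000 8.0000 17.0000 21.0000] v=[-1.0000 0.0000 0.0000 0.0000]
Step 1: x=[3.7500 9.2500 15.7500 21.1250] v=[-1.0000 5.0000 -5.0000 0.5000]
Step 2: x=[3.9375 10.7500 14.2188 21.2031] v=[0.7500 6.0000 -6.1250 0.3125]
Step 3: x=[4.8438 11.4141 13.5664 21.0332] v=[3.6250 2.6563 -2.6095 -0.6797]
Step 4: x=[6.1817 10.9737 14.2427 20.5549] v=[5.3515 -1.7617 2.7050 -1.9131]

Answer: 6.1817 10.9737 14.2427 20.5549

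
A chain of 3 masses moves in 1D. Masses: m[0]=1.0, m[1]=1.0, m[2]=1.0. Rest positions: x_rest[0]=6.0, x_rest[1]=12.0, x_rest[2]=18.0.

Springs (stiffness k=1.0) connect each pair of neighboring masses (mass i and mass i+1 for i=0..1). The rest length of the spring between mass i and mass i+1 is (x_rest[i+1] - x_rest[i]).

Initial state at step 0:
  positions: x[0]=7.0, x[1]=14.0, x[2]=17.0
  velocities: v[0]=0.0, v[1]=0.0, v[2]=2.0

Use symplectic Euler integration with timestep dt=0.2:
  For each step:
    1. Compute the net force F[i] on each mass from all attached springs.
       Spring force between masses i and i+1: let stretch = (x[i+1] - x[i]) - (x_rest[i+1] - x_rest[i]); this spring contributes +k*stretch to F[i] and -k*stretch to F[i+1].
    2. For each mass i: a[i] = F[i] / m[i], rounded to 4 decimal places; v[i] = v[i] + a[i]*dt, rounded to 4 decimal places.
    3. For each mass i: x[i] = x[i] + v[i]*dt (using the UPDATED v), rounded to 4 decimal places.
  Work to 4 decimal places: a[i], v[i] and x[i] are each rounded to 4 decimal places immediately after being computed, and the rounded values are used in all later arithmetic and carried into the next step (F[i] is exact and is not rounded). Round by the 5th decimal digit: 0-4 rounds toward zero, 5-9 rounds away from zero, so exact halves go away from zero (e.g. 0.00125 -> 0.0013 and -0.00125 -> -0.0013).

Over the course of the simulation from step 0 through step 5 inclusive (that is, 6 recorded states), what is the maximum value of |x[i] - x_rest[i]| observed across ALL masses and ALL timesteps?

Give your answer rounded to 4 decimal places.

Step 0: x=[7.0000 14.0000 17.0000] v=[0.0000 0.0000 2.0000]
Step 1: x=[7.0400 13.8400 17.5200] v=[0.2000 -0.8000 2.6000]
Step 2: x=[7.1120 13.5552 18.1328] v=[0.3600 -1.4240 3.0640]
Step 3: x=[7.2017 13.1958 18.8025] v=[0.4486 -1.7971 3.3485]
Step 4: x=[7.2912 12.8209 19.4879] v=[0.4474 -1.8746 3.4272]
Step 5: x=[7.3619 12.4915 20.1467] v=[0.3533 -1.6471 3.2938]
Max displacement = 2.1467

Answer: 2.1467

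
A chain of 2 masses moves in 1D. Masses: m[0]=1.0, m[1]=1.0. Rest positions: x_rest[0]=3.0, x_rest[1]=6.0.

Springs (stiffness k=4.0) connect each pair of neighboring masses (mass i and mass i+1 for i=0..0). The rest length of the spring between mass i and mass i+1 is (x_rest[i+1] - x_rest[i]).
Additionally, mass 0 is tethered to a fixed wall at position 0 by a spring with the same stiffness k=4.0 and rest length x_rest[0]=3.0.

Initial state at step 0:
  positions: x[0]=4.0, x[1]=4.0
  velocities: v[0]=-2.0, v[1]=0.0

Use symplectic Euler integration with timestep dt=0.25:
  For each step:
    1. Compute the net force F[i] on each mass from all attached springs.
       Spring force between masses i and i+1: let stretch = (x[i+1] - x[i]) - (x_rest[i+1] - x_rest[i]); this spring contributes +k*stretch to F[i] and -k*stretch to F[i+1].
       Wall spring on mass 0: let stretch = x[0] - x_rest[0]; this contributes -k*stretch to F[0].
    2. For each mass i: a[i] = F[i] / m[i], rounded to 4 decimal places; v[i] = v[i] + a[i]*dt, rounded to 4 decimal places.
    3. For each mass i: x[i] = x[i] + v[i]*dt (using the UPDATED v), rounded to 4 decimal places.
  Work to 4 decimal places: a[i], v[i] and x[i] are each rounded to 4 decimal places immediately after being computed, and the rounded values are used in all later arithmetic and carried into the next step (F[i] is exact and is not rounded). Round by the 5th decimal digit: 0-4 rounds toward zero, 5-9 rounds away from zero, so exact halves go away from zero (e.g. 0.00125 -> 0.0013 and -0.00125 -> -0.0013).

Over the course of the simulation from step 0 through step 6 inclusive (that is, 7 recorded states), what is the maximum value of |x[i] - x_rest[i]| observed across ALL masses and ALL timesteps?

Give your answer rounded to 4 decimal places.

Step 0: x=[4.0000 4.0000] v=[-2.0000 0.0000]
Step 1: x=[2.5000 4.7500] v=[-6.0000 3.0000]
Step 2: x=[0.9375 5.6875] v=[-6.2500 3.7500]
Step 3: x=[0.3281 6.1875] v=[-2.4375 2.0000]
Step 4: x=[1.1016 5.9727] v=[3.0938 -0.8594]
Step 5: x=[2.8174 5.2901] v=[6.8633 -2.7305]
Step 6: x=[4.4471 4.7393] v=[6.5186 -2.2032]
Max displacement = 2.6719

Answer: 2.6719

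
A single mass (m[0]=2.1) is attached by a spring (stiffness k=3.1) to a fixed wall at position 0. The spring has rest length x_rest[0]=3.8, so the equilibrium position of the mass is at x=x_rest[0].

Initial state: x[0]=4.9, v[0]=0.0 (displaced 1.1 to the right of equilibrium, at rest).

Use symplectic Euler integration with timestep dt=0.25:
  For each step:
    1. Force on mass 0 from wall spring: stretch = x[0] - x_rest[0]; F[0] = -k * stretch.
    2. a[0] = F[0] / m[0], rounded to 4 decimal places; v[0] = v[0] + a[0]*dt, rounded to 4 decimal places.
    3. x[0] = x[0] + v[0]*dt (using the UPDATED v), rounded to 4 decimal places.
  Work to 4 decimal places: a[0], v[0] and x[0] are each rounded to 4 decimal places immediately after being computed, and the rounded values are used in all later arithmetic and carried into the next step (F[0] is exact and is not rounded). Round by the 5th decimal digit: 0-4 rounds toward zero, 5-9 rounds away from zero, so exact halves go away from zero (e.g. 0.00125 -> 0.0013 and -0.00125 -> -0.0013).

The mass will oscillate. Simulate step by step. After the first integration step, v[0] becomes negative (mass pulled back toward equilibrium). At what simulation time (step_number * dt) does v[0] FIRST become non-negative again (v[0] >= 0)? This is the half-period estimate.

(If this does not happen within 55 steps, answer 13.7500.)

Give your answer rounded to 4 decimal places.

Step 0: x=[4.9000] v=[0.0000]
Step 1: x=[4.7985] v=[-0.4060]
Step 2: x=[4.6049] v=[-0.7745]
Step 3: x=[4.3370] v=[-1.0716]
Step 4: x=[4.0196] v=[-1.2698]
Step 5: x=[3.6819] v=[-1.3509]
Step 6: x=[3.3551] v=[-1.3073]
Step 7: x=[3.0693] v=[-1.1431]
Step 8: x=[2.8510] v=[-0.8734]
Step 9: x=[2.7202] v=[-0.5232]
Step 10: x=[2.6890] v=[-0.1247]
Step 11: x=[2.7603] v=[0.2853]
First v>=0 after going negative at step 11, time=2.7500

Answer: 2.7500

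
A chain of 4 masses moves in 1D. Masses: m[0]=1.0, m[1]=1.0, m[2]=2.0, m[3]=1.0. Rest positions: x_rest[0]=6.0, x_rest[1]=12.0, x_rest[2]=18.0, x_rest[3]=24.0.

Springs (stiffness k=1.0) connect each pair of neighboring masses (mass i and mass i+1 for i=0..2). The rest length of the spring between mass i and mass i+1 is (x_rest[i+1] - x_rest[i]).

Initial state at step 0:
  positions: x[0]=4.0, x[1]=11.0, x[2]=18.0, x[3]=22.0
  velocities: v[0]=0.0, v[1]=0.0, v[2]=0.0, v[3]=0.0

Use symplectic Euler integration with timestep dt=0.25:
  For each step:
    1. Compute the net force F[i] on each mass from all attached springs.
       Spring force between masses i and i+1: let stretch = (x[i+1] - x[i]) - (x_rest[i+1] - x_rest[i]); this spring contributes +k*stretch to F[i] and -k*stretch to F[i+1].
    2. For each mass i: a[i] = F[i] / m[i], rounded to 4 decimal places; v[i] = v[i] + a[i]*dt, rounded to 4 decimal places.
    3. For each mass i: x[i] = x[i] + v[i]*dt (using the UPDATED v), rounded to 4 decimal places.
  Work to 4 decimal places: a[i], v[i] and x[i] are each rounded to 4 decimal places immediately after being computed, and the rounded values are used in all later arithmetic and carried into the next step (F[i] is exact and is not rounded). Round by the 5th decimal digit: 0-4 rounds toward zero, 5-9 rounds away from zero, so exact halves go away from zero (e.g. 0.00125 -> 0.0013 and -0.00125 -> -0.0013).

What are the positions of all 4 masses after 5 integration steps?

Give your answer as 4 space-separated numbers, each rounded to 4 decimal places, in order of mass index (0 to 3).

Answer: 4.8045 10.9476 16.9060 23.4361

Derivation:
Step 0: x=[4.0000 11.0000 18.0000 22.0000] v=[0.0000 0.0000 0.0000 0.0000]
Step 1: x=[4.0625 11.0000 17.9063 22.1250] v=[0.2500 0.0000 -0.3750 0.5000]
Step 2: x=[4.1836 10.9981 17.7286 22.3613] v=[0.4844 -0.0078 -0.7110 0.9453]
Step 3: x=[4.3556 10.9909 17.4853 22.6831] v=[0.6880 -0.0288 -0.9732 1.2871]
Step 4: x=[4.5673 10.9749 17.2015 23.0550] v=[0.8468 -0.0640 -1.1353 1.4877]
Step 5: x=[4.8045 10.9476 16.9060 23.4361] v=[0.9487 -0.1093 -1.1820 1.5243]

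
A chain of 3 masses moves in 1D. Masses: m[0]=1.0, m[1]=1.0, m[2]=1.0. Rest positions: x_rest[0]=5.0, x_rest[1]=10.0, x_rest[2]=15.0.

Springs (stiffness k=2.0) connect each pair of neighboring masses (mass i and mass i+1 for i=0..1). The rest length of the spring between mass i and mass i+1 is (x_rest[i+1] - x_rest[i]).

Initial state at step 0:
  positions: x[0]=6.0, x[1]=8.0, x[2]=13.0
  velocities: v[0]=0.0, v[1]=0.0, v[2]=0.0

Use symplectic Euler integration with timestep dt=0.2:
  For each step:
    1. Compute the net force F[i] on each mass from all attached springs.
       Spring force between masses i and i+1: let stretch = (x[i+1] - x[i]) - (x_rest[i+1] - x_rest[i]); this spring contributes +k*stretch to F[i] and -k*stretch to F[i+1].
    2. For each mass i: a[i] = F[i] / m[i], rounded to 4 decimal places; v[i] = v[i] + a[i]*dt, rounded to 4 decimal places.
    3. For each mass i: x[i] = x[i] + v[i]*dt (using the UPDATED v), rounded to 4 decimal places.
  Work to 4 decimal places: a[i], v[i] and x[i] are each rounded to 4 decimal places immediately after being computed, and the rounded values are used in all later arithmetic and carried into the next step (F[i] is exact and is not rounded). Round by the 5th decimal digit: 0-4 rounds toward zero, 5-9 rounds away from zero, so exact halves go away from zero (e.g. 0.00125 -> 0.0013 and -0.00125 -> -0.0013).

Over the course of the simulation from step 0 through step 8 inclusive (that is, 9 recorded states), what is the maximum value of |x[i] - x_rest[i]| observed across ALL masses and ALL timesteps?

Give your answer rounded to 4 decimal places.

Step 0: x=[6.0000 8.0000 13.0000] v=[0.0000 0.0000 0.0000]
Step 1: x=[5.7600 8.2400 13.0000] v=[-1.2000 1.2000 0.0000]
Step 2: x=[5.3184 8.6624 13.0192] v=[-2.2080 2.1120 0.0960]
Step 3: x=[4.7443 9.1658 13.0899] v=[-2.8704 2.5171 0.3533]
Step 4: x=[4.1239 9.6294 13.2466] v=[-3.1018 2.3181 0.7837]
Step 5: x=[3.5440 9.9420 13.5140] v=[-2.8996 1.5628 1.3368]
Step 6: x=[3.0759 10.0285 13.8956] v=[-2.3404 0.4324 1.9080]
Step 7: x=[2.7640 9.8681 14.3678] v=[-1.5594 -0.8018 2.3612]
Step 8: x=[2.6204 9.4994 14.8801] v=[-0.7178 -1.8436 2.5613]
Max displacement = 2.3796

Answer: 2.3796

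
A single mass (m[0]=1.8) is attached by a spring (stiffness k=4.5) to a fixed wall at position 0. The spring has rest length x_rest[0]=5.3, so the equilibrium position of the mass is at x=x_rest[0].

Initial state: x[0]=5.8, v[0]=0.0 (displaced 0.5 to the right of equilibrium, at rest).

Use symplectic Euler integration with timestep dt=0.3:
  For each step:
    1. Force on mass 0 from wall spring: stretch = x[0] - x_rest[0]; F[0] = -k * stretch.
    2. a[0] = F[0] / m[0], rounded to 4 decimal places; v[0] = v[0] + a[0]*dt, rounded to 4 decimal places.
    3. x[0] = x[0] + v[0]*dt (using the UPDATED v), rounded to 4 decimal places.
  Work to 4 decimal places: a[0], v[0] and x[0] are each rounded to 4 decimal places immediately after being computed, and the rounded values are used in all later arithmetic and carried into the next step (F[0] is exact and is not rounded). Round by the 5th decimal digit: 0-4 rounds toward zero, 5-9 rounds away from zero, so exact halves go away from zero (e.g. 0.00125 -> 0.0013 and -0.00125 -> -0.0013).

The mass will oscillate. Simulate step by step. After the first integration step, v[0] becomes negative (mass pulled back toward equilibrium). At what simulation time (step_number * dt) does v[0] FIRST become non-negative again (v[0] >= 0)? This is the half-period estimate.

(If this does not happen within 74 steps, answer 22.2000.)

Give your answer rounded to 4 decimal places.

Answer: 2.1000

Derivation:
Step 0: x=[5.8000] v=[0.0000]
Step 1: x=[5.6875] v=[-0.3750]
Step 2: x=[5.4878] v=[-0.6656]
Step 3: x=[5.2459] v=[-0.8065]
Step 4: x=[5.0161] v=[-0.7659]
Step 5: x=[4.8502] v=[-0.5530]
Step 6: x=[4.7855] v=[-0.2157]
Step 7: x=[4.8366] v=[0.1702]
First v>=0 after going negative at step 7, time=2.1000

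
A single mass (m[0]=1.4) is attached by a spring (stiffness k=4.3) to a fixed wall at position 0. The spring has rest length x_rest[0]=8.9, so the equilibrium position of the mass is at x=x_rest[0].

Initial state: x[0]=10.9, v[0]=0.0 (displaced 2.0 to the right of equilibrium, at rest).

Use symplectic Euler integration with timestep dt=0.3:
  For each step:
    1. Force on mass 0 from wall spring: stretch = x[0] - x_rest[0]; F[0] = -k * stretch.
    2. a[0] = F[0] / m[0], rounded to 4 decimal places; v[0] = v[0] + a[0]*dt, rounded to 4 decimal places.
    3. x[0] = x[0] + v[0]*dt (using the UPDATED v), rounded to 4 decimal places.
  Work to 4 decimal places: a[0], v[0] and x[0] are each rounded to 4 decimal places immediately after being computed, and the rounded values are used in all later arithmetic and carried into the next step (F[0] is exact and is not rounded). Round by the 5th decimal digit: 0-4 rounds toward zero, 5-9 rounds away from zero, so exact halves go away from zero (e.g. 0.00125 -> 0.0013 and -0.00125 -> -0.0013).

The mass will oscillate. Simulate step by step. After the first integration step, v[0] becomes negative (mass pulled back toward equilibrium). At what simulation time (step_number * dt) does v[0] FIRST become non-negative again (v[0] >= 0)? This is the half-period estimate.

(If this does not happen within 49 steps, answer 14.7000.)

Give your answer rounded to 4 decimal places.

Answer: 1.8000

Derivation:
Step 0: x=[10.9000] v=[0.0000]
Step 1: x=[10.3471] v=[-1.8429]
Step 2: x=[9.3942] v=[-3.1763]
Step 3: x=[8.3047] v=[-3.6317]
Step 4: x=[7.3797] v=[-3.0832]
Step 5: x=[6.8750] v=[-1.6824]
Step 6: x=[6.9301] v=[0.1835]
First v>=0 after going negative at step 6, time=1.8000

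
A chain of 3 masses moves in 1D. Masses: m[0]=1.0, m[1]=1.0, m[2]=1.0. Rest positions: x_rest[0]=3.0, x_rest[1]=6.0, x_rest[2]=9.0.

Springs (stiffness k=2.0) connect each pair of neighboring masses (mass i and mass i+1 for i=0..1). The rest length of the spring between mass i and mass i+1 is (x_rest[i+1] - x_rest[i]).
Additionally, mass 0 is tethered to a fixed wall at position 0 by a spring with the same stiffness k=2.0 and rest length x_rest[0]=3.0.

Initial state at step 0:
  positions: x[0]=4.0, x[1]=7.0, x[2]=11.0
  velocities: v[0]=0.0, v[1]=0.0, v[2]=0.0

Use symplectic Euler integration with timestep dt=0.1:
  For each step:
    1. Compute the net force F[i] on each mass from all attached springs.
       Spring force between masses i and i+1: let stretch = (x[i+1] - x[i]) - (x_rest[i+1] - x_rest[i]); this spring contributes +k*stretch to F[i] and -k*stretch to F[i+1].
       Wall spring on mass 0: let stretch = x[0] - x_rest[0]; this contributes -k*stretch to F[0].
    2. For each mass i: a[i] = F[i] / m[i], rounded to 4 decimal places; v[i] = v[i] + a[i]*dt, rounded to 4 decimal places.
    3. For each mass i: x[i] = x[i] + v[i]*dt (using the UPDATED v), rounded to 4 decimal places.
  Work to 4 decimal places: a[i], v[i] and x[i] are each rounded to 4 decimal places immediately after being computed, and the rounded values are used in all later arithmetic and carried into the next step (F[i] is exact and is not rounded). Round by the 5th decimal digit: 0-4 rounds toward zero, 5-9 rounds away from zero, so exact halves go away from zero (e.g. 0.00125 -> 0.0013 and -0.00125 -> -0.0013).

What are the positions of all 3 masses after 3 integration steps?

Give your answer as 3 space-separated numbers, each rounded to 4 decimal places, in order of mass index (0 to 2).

Answer: 3.8859 7.1121 10.8840

Derivation:
Step 0: x=[4.0000 7.0000 11.0000] v=[0.0000 0.0000 0.0000]
Step 1: x=[3.9800 7.0200 10.9800] v=[-0.2000 0.2000 -0.2000]
Step 2: x=[3.9412 7.0584 10.9408] v=[-0.3880 0.3840 -0.3920]
Step 3: x=[3.8859 7.1121 10.8840] v=[-0.5528 0.5370 -0.5685]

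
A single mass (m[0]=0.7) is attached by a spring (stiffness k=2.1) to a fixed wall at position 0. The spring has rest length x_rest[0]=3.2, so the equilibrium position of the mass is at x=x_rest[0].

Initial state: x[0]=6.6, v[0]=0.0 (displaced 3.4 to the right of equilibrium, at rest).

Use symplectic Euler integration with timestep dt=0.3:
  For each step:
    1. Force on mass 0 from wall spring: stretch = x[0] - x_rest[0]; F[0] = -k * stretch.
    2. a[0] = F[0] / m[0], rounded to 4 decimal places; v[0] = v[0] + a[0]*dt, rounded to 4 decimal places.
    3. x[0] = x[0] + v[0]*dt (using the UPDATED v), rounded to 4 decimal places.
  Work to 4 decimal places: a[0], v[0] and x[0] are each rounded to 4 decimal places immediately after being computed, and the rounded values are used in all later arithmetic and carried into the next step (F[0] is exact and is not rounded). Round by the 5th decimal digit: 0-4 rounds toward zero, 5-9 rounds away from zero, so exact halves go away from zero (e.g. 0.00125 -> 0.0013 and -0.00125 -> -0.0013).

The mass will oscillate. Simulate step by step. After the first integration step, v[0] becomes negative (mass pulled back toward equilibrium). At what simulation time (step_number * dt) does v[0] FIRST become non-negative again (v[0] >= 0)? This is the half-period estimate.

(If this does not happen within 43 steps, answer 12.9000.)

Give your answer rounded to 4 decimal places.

Step 0: x=[6.6000] v=[0.0000]
Step 1: x=[5.6820] v=[-3.0600]
Step 2: x=[4.0939] v=[-5.2938]
Step 3: x=[2.2644] v=[-6.0983]
Step 4: x=[0.6875] v=[-5.2563]
Step 5: x=[-0.2110] v=[-2.9951]
Step 6: x=[-0.1886] v=[0.0748]
First v>=0 after going negative at step 6, time=1.8000

Answer: 1.8000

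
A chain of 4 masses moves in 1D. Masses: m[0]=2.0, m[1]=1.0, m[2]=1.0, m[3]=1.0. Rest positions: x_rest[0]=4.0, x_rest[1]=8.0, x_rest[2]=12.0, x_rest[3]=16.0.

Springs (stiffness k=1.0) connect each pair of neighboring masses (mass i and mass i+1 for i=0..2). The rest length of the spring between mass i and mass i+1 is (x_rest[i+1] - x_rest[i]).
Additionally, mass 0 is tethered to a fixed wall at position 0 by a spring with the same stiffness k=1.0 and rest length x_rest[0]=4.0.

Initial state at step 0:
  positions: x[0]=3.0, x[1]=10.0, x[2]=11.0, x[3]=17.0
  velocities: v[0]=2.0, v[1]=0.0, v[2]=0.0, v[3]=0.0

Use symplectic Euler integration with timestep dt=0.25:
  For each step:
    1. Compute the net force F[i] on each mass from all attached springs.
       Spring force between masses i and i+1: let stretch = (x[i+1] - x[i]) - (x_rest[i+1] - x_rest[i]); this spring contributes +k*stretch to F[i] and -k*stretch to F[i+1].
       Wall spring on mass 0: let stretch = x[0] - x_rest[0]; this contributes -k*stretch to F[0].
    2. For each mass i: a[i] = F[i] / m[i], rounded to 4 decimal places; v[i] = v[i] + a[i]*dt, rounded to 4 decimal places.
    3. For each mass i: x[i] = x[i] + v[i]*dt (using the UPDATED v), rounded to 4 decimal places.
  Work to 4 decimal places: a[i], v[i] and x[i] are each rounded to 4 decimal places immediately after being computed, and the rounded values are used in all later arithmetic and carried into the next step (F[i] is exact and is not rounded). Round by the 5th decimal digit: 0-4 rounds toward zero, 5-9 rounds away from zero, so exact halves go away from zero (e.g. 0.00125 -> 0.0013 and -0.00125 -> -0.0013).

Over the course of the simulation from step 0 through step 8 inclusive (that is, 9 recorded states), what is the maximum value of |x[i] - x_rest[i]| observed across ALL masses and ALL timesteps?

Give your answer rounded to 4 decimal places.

Step 0: x=[3.0000 10.0000 11.0000 17.0000] v=[2.0000 0.0000 0.0000 0.0000]
Step 1: x=[3.6250 9.6250 11.3125 16.8750] v=[2.5000 -1.5000 1.2500 -0.5000]
Step 2: x=[4.3242 8.9805 11.8672 16.6524] v=[2.7969 -2.5781 2.2188 -0.8906]
Step 3: x=[5.0338 8.2254 12.5406 16.3807] v=[2.8384 -3.0205 2.6934 -1.0869]
Step 4: x=[5.6858 7.5405 13.1843 16.1190] v=[2.6081 -2.7396 2.5746 -1.0469]
Step 5: x=[6.2181 7.0924 13.6586 15.9239] v=[2.1292 -1.7923 1.8973 -0.7806]
Step 6: x=[6.5834 7.0001 13.8641 15.8372] v=[1.4612 -0.3693 0.8221 -0.3469]
Step 7: x=[6.7560 7.3107 13.7640 15.8772] v=[0.6904 1.2425 -0.4006 0.1598]
Step 8: x=[6.7348 7.9900 13.3926 16.0351] v=[-0.0848 2.7172 -1.4856 0.6315]
Max displacement = 2.7560

Answer: 2.7560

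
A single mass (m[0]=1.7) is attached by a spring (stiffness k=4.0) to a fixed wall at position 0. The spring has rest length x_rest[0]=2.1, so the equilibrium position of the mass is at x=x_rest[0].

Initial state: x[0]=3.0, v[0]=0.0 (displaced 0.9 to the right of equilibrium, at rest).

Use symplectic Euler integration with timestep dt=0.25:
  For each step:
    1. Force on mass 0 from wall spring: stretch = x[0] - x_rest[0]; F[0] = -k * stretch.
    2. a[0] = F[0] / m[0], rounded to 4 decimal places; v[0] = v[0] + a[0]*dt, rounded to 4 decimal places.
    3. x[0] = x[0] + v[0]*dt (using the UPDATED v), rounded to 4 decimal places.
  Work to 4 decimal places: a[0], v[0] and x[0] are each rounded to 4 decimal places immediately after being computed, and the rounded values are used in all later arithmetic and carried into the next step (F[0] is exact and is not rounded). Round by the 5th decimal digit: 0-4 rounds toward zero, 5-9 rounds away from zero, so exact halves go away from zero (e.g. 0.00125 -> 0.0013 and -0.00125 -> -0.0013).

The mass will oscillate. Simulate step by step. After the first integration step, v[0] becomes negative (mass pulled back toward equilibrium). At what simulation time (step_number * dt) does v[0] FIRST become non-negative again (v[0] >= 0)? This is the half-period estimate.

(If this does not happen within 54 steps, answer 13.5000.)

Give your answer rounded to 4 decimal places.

Answer: 2.2500

Derivation:
Step 0: x=[3.0000] v=[0.0000]
Step 1: x=[2.8677] v=[-0.5294]
Step 2: x=[2.6225] v=[-0.9810]
Step 3: x=[2.3004] v=[-1.2884]
Step 4: x=[1.9488] v=[-1.4063]
Step 5: x=[1.6195] v=[-1.3174]
Step 6: x=[1.3608] v=[-1.0348]
Step 7: x=[1.2108] v=[-0.6000]
Step 8: x=[1.1916] v=[-0.0770]
Step 9: x=[1.3060] v=[0.4574]
First v>=0 after going negative at step 9, time=2.2500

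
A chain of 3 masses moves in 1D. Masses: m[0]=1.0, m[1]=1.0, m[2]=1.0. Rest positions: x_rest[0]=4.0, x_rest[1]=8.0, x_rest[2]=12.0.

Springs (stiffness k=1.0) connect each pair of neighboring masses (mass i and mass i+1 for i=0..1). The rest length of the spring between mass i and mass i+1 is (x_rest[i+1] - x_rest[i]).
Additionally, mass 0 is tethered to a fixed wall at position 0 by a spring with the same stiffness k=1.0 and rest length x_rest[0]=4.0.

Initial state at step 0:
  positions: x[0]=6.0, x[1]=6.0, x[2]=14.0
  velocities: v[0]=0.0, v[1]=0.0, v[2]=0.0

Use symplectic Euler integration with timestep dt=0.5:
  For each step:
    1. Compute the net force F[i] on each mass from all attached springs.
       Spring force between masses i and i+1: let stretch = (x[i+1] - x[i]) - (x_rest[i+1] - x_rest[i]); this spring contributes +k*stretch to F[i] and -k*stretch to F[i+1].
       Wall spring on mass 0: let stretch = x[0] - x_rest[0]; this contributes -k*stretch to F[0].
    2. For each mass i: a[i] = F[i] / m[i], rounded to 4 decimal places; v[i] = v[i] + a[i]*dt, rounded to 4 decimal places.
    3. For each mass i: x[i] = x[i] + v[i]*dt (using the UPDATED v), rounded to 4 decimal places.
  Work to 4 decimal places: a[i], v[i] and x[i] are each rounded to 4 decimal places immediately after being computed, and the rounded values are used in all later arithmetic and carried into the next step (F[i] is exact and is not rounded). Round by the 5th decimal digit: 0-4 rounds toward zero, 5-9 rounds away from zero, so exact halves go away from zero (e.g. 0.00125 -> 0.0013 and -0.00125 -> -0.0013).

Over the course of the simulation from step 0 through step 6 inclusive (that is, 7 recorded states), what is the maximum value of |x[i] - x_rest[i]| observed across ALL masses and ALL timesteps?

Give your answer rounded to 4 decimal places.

Step 0: x=[6.0000 6.0000 14.0000] v=[0.0000 0.0000 0.0000]
Step 1: x=[4.5000 8.0000 13.0000] v=[-3.0000 4.0000 -2.0000]
Step 2: x=[2.7500 10.3750 11.7500] v=[-3.5000 4.7500 -2.5000]
Step 3: x=[2.2188 11.1875 11.1563] v=[-1.0625 1.6250 -1.1875]
Step 4: x=[3.3751 9.7500 11.5704] v=[2.3125 -2.8750 0.8281]
Step 5: x=[5.2813 7.1739 12.5294] v=[3.8124 -5.1523 1.9179]
Step 6: x=[6.3404 5.4635 13.1495] v=[2.1181 -3.4209 1.2402]
Max displacement = 3.1875

Answer: 3.1875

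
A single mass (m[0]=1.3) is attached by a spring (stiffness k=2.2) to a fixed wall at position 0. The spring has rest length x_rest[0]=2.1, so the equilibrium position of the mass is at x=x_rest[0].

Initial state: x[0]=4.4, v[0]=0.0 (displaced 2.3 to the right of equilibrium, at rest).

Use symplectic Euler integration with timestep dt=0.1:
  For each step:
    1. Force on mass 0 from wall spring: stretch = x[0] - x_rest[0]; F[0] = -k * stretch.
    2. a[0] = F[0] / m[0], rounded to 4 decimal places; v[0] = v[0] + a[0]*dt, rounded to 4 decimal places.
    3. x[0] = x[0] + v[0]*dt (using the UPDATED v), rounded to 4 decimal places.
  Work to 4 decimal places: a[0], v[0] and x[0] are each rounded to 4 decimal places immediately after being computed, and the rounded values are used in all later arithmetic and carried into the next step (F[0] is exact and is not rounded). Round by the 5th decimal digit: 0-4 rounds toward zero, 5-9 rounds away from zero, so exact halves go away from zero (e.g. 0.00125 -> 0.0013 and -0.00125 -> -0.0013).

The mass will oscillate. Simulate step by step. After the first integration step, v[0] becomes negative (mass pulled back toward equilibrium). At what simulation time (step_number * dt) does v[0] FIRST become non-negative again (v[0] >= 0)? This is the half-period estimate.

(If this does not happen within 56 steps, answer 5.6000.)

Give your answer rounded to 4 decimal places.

Step 0: x=[4.4000] v=[0.0000]
Step 1: x=[4.3611] v=[-0.3892]
Step 2: x=[4.2839] v=[-0.7719]
Step 3: x=[4.1698] v=[-1.1415]
Step 4: x=[4.0206] v=[-1.4918]
Step 5: x=[3.8389] v=[-1.8168]
Step 6: x=[3.6278] v=[-2.1111]
Step 7: x=[3.3908] v=[-2.3697]
Step 8: x=[3.1320] v=[-2.5881]
Step 9: x=[2.8557] v=[-2.7628]
Step 10: x=[2.5666] v=[-2.8907]
Step 11: x=[2.2696] v=[-2.9697]
Step 12: x=[1.9698] v=[-2.9984]
Step 13: x=[1.6722] v=[-2.9764]
Step 14: x=[1.3818] v=[-2.9040]
Step 15: x=[1.1036] v=[-2.7825]
Step 16: x=[0.8422] v=[-2.6139]
Step 17: x=[0.6021] v=[-2.4010]
Step 18: x=[0.3874] v=[-2.1475]
Step 19: x=[0.2016] v=[-1.8577]
Step 20: x=[0.0480] v=[-1.5364]
Step 21: x=[-0.0709] v=[-1.1891]
Step 22: x=[-0.1531] v=[-0.8217]
Step 23: x=[-0.1971] v=[-0.4404]
Step 24: x=[-0.2023] v=[-0.0517]
Step 25: x=[-0.1685] v=[0.3379]
First v>=0 after going negative at step 25, time=2.5000

Answer: 2.5000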